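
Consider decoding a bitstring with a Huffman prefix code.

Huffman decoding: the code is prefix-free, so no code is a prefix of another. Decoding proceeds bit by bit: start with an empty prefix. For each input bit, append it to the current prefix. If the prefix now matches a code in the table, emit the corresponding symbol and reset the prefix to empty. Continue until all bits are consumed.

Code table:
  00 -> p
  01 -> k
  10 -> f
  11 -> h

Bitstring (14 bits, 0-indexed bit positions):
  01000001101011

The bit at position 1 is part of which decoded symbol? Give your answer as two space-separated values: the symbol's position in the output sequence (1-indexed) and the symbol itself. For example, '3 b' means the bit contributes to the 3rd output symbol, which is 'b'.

Bit 0: prefix='0' (no match yet)
Bit 1: prefix='01' -> emit 'k', reset
Bit 2: prefix='0' (no match yet)
Bit 3: prefix='00' -> emit 'p', reset
Bit 4: prefix='0' (no match yet)
Bit 5: prefix='00' -> emit 'p', reset

Answer: 1 k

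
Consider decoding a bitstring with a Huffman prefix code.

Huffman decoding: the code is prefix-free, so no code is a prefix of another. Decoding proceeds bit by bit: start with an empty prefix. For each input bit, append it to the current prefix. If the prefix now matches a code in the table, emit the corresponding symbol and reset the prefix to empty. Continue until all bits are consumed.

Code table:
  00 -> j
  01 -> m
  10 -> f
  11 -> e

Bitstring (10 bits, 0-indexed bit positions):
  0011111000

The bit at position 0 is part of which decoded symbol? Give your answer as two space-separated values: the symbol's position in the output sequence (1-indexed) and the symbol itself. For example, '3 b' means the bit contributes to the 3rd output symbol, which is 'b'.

Answer: 1 j

Derivation:
Bit 0: prefix='0' (no match yet)
Bit 1: prefix='00' -> emit 'j', reset
Bit 2: prefix='1' (no match yet)
Bit 3: prefix='11' -> emit 'e', reset
Bit 4: prefix='1' (no match yet)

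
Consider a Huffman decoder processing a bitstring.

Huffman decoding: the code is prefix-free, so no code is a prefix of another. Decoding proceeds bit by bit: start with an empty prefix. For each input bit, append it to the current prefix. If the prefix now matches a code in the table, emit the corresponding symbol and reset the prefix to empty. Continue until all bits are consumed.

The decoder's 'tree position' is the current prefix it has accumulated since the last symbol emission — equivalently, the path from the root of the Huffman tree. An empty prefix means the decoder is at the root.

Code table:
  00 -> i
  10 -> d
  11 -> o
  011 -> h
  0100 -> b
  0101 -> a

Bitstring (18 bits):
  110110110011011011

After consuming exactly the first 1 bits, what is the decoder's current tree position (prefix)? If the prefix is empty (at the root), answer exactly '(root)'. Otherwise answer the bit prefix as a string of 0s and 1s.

Answer: 1

Derivation:
Bit 0: prefix='1' (no match yet)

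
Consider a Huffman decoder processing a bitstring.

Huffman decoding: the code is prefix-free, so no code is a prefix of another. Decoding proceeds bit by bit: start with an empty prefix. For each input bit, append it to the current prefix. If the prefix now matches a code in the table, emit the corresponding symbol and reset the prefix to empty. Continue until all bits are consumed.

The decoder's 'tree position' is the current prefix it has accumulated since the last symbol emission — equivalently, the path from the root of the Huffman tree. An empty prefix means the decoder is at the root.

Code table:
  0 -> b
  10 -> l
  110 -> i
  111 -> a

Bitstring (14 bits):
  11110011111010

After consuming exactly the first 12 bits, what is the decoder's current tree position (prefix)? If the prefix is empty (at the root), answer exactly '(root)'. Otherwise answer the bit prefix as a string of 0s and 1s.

Bit 0: prefix='1' (no match yet)
Bit 1: prefix='11' (no match yet)
Bit 2: prefix='111' -> emit 'a', reset
Bit 3: prefix='1' (no match yet)
Bit 4: prefix='10' -> emit 'l', reset
Bit 5: prefix='0' -> emit 'b', reset
Bit 6: prefix='1' (no match yet)
Bit 7: prefix='11' (no match yet)
Bit 8: prefix='111' -> emit 'a', reset
Bit 9: prefix='1' (no match yet)
Bit 10: prefix='11' (no match yet)
Bit 11: prefix='110' -> emit 'i', reset

Answer: (root)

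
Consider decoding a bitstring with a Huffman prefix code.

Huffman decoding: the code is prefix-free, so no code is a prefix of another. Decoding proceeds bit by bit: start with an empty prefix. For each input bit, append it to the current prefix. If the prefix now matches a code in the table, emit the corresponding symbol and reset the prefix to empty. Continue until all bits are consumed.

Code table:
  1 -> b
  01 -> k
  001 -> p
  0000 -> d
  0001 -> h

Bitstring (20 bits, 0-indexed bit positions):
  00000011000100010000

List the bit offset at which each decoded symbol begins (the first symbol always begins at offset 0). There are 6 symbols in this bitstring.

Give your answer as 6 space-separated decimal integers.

Answer: 0 4 7 8 12 16

Derivation:
Bit 0: prefix='0' (no match yet)
Bit 1: prefix='00' (no match yet)
Bit 2: prefix='000' (no match yet)
Bit 3: prefix='0000' -> emit 'd', reset
Bit 4: prefix='0' (no match yet)
Bit 5: prefix='00' (no match yet)
Bit 6: prefix='001' -> emit 'p', reset
Bit 7: prefix='1' -> emit 'b', reset
Bit 8: prefix='0' (no match yet)
Bit 9: prefix='00' (no match yet)
Bit 10: prefix='000' (no match yet)
Bit 11: prefix='0001' -> emit 'h', reset
Bit 12: prefix='0' (no match yet)
Bit 13: prefix='00' (no match yet)
Bit 14: prefix='000' (no match yet)
Bit 15: prefix='0001' -> emit 'h', reset
Bit 16: prefix='0' (no match yet)
Bit 17: prefix='00' (no match yet)
Bit 18: prefix='000' (no match yet)
Bit 19: prefix='0000' -> emit 'd', reset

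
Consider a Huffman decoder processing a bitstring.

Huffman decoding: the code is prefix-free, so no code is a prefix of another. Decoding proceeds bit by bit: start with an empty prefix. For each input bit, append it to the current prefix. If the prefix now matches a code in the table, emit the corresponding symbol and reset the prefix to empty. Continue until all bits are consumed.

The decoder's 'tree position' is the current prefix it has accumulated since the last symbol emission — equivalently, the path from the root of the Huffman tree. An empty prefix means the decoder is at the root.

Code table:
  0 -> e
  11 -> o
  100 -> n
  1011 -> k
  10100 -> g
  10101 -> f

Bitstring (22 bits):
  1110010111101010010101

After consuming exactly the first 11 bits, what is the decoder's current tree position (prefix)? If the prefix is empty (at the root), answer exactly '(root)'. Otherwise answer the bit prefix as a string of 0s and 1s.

Bit 0: prefix='1' (no match yet)
Bit 1: prefix='11' -> emit 'o', reset
Bit 2: prefix='1' (no match yet)
Bit 3: prefix='10' (no match yet)
Bit 4: prefix='100' -> emit 'n', reset
Bit 5: prefix='1' (no match yet)
Bit 6: prefix='10' (no match yet)
Bit 7: prefix='101' (no match yet)
Bit 8: prefix='1011' -> emit 'k', reset
Bit 9: prefix='1' (no match yet)
Bit 10: prefix='11' -> emit 'o', reset

Answer: (root)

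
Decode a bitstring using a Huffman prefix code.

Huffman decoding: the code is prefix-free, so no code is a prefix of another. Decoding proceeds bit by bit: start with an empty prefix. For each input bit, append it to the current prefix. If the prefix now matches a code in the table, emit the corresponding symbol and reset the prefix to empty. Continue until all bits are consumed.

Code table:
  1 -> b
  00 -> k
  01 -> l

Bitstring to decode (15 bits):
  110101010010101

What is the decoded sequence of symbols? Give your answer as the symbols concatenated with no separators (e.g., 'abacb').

Bit 0: prefix='1' -> emit 'b', reset
Bit 1: prefix='1' -> emit 'b', reset
Bit 2: prefix='0' (no match yet)
Bit 3: prefix='01' -> emit 'l', reset
Bit 4: prefix='0' (no match yet)
Bit 5: prefix='01' -> emit 'l', reset
Bit 6: prefix='0' (no match yet)
Bit 7: prefix='01' -> emit 'l', reset
Bit 8: prefix='0' (no match yet)
Bit 9: prefix='00' -> emit 'k', reset
Bit 10: prefix='1' -> emit 'b', reset
Bit 11: prefix='0' (no match yet)
Bit 12: prefix='01' -> emit 'l', reset
Bit 13: prefix='0' (no match yet)
Bit 14: prefix='01' -> emit 'l', reset

Answer: bblllkbll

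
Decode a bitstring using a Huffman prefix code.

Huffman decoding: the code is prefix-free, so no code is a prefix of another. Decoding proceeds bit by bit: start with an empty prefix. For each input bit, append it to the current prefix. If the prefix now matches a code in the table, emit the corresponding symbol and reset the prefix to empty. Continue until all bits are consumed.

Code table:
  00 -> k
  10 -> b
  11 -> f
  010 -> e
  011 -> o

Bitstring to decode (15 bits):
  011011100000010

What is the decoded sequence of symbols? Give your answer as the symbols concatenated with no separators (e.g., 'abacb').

Answer: oobkke

Derivation:
Bit 0: prefix='0' (no match yet)
Bit 1: prefix='01' (no match yet)
Bit 2: prefix='011' -> emit 'o', reset
Bit 3: prefix='0' (no match yet)
Bit 4: prefix='01' (no match yet)
Bit 5: prefix='011' -> emit 'o', reset
Bit 6: prefix='1' (no match yet)
Bit 7: prefix='10' -> emit 'b', reset
Bit 8: prefix='0' (no match yet)
Bit 9: prefix='00' -> emit 'k', reset
Bit 10: prefix='0' (no match yet)
Bit 11: prefix='00' -> emit 'k', reset
Bit 12: prefix='0' (no match yet)
Bit 13: prefix='01' (no match yet)
Bit 14: prefix='010' -> emit 'e', reset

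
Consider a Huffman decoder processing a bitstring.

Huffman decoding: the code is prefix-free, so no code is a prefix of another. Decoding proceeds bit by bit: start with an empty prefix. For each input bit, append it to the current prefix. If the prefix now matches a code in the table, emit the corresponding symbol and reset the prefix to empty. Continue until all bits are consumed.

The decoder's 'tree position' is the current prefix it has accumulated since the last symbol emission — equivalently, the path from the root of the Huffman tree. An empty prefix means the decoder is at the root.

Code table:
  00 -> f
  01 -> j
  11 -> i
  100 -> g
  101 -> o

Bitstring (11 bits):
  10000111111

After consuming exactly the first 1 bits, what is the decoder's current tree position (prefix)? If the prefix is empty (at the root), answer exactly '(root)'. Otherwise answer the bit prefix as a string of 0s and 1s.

Answer: 1

Derivation:
Bit 0: prefix='1' (no match yet)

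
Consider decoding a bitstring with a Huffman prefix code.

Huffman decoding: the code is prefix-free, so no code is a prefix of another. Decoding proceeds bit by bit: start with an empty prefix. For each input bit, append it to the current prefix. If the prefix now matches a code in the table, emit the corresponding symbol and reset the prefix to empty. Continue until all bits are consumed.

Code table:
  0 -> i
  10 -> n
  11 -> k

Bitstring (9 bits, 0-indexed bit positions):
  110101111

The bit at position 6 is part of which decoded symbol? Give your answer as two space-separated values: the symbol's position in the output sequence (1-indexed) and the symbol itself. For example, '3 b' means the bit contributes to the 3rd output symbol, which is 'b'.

Answer: 4 k

Derivation:
Bit 0: prefix='1' (no match yet)
Bit 1: prefix='11' -> emit 'k', reset
Bit 2: prefix='0' -> emit 'i', reset
Bit 3: prefix='1' (no match yet)
Bit 4: prefix='10' -> emit 'n', reset
Bit 5: prefix='1' (no match yet)
Bit 6: prefix='11' -> emit 'k', reset
Bit 7: prefix='1' (no match yet)
Bit 8: prefix='11' -> emit 'k', reset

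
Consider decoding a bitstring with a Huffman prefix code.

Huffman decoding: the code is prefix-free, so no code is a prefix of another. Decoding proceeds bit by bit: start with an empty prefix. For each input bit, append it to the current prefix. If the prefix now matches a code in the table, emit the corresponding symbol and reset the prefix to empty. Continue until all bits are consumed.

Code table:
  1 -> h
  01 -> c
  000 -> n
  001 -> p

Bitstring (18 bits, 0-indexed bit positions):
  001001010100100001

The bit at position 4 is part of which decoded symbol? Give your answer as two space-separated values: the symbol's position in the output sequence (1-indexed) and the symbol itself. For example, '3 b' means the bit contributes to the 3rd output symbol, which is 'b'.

Answer: 2 p

Derivation:
Bit 0: prefix='0' (no match yet)
Bit 1: prefix='00' (no match yet)
Bit 2: prefix='001' -> emit 'p', reset
Bit 3: prefix='0' (no match yet)
Bit 4: prefix='00' (no match yet)
Bit 5: prefix='001' -> emit 'p', reset
Bit 6: prefix='0' (no match yet)
Bit 7: prefix='01' -> emit 'c', reset
Bit 8: prefix='0' (no match yet)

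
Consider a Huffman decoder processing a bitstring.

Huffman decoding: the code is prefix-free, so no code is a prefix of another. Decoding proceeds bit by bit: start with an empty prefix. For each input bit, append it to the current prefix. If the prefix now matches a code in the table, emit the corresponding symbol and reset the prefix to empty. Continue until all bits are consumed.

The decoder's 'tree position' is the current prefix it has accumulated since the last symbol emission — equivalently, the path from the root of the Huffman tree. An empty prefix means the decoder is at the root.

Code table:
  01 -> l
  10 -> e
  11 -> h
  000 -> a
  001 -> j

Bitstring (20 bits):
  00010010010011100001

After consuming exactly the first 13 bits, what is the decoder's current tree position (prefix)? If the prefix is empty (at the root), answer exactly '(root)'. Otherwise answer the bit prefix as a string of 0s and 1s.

Bit 0: prefix='0' (no match yet)
Bit 1: prefix='00' (no match yet)
Bit 2: prefix='000' -> emit 'a', reset
Bit 3: prefix='1' (no match yet)
Bit 4: prefix='10' -> emit 'e', reset
Bit 5: prefix='0' (no match yet)
Bit 6: prefix='01' -> emit 'l', reset
Bit 7: prefix='0' (no match yet)
Bit 8: prefix='00' (no match yet)
Bit 9: prefix='001' -> emit 'j', reset
Bit 10: prefix='0' (no match yet)
Bit 11: prefix='00' (no match yet)
Bit 12: prefix='001' -> emit 'j', reset

Answer: (root)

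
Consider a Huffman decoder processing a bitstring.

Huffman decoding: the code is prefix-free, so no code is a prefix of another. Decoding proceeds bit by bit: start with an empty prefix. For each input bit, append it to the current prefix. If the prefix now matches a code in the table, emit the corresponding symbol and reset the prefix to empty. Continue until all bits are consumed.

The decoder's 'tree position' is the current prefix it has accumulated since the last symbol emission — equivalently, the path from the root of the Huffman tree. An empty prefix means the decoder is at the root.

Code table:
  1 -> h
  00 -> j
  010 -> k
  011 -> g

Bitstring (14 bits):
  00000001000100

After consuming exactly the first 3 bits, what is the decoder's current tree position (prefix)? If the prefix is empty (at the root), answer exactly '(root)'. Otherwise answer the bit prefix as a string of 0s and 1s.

Answer: 0

Derivation:
Bit 0: prefix='0' (no match yet)
Bit 1: prefix='00' -> emit 'j', reset
Bit 2: prefix='0' (no match yet)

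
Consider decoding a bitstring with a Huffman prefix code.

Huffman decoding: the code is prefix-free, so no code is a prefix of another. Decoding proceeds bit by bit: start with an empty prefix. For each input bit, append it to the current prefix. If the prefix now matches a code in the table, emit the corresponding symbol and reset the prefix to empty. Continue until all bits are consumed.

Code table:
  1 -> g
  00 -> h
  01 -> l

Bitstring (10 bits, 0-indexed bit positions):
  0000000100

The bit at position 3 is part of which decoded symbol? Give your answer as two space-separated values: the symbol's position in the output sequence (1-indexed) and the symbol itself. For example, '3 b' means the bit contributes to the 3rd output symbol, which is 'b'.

Bit 0: prefix='0' (no match yet)
Bit 1: prefix='00' -> emit 'h', reset
Bit 2: prefix='0' (no match yet)
Bit 3: prefix='00' -> emit 'h', reset
Bit 4: prefix='0' (no match yet)
Bit 5: prefix='00' -> emit 'h', reset
Bit 6: prefix='0' (no match yet)
Bit 7: prefix='01' -> emit 'l', reset

Answer: 2 h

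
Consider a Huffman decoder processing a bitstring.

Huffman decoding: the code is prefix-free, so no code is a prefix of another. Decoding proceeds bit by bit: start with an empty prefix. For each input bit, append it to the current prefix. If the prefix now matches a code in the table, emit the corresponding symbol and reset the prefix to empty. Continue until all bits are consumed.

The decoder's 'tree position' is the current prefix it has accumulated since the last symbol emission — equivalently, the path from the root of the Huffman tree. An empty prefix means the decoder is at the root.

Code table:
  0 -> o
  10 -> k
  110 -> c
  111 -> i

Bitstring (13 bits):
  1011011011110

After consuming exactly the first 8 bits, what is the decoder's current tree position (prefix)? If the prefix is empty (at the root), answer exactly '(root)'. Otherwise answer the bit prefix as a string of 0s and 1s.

Bit 0: prefix='1' (no match yet)
Bit 1: prefix='10' -> emit 'k', reset
Bit 2: prefix='1' (no match yet)
Bit 3: prefix='11' (no match yet)
Bit 4: prefix='110' -> emit 'c', reset
Bit 5: prefix='1' (no match yet)
Bit 6: prefix='11' (no match yet)
Bit 7: prefix='110' -> emit 'c', reset

Answer: (root)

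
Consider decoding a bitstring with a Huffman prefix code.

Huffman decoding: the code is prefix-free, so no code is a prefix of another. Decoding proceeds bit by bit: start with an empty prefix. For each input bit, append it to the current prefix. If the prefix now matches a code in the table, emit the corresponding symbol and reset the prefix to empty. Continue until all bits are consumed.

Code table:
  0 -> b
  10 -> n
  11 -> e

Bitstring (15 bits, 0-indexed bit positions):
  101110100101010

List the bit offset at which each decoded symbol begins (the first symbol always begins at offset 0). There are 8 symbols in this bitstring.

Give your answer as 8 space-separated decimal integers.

Answer: 0 2 4 6 8 9 11 13

Derivation:
Bit 0: prefix='1' (no match yet)
Bit 1: prefix='10' -> emit 'n', reset
Bit 2: prefix='1' (no match yet)
Bit 3: prefix='11' -> emit 'e', reset
Bit 4: prefix='1' (no match yet)
Bit 5: prefix='10' -> emit 'n', reset
Bit 6: prefix='1' (no match yet)
Bit 7: prefix='10' -> emit 'n', reset
Bit 8: prefix='0' -> emit 'b', reset
Bit 9: prefix='1' (no match yet)
Bit 10: prefix='10' -> emit 'n', reset
Bit 11: prefix='1' (no match yet)
Bit 12: prefix='10' -> emit 'n', reset
Bit 13: prefix='1' (no match yet)
Bit 14: prefix='10' -> emit 'n', reset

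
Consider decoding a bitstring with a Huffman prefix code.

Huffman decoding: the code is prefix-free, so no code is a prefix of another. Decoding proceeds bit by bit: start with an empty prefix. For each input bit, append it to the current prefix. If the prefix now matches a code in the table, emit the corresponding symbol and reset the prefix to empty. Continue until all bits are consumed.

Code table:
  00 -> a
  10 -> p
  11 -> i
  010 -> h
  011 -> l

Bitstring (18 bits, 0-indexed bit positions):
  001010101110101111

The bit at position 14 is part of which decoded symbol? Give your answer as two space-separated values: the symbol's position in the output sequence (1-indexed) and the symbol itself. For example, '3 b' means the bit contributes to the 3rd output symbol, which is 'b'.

Answer: 8 i

Derivation:
Bit 0: prefix='0' (no match yet)
Bit 1: prefix='00' -> emit 'a', reset
Bit 2: prefix='1' (no match yet)
Bit 3: prefix='10' -> emit 'p', reset
Bit 4: prefix='1' (no match yet)
Bit 5: prefix='10' -> emit 'p', reset
Bit 6: prefix='1' (no match yet)
Bit 7: prefix='10' -> emit 'p', reset
Bit 8: prefix='1' (no match yet)
Bit 9: prefix='11' -> emit 'i', reset
Bit 10: prefix='1' (no match yet)
Bit 11: prefix='10' -> emit 'p', reset
Bit 12: prefix='1' (no match yet)
Bit 13: prefix='10' -> emit 'p', reset
Bit 14: prefix='1' (no match yet)
Bit 15: prefix='11' -> emit 'i', reset
Bit 16: prefix='1' (no match yet)
Bit 17: prefix='11' -> emit 'i', reset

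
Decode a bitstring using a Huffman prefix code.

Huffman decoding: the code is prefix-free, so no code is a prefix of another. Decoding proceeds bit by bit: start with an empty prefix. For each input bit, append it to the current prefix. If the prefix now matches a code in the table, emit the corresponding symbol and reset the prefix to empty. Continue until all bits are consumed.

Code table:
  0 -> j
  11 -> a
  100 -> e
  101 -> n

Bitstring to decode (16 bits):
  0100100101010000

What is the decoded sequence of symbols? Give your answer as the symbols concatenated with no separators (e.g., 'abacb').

Answer: jeenjejj

Derivation:
Bit 0: prefix='0' -> emit 'j', reset
Bit 1: prefix='1' (no match yet)
Bit 2: prefix='10' (no match yet)
Bit 3: prefix='100' -> emit 'e', reset
Bit 4: prefix='1' (no match yet)
Bit 5: prefix='10' (no match yet)
Bit 6: prefix='100' -> emit 'e', reset
Bit 7: prefix='1' (no match yet)
Bit 8: prefix='10' (no match yet)
Bit 9: prefix='101' -> emit 'n', reset
Bit 10: prefix='0' -> emit 'j', reset
Bit 11: prefix='1' (no match yet)
Bit 12: prefix='10' (no match yet)
Bit 13: prefix='100' -> emit 'e', reset
Bit 14: prefix='0' -> emit 'j', reset
Bit 15: prefix='0' -> emit 'j', reset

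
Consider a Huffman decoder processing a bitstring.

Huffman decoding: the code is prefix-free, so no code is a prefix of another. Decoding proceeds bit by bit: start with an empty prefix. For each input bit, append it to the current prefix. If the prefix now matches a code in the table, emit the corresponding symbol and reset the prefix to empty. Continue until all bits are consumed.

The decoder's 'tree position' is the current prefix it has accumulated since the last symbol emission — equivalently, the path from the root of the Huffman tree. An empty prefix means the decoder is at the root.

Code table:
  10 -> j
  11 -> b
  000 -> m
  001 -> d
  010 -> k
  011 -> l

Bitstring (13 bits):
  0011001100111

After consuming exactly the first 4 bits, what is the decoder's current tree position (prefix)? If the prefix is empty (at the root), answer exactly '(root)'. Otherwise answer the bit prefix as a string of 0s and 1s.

Answer: 1

Derivation:
Bit 0: prefix='0' (no match yet)
Bit 1: prefix='00' (no match yet)
Bit 2: prefix='001' -> emit 'd', reset
Bit 3: prefix='1' (no match yet)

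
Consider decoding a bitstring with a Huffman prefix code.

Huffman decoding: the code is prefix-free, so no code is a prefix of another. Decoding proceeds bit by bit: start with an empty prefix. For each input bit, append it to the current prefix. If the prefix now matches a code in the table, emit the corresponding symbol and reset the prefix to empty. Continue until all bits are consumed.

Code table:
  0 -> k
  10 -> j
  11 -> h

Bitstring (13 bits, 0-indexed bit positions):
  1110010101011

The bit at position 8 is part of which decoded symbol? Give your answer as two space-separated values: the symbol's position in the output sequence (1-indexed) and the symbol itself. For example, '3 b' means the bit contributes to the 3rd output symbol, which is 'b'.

Bit 0: prefix='1' (no match yet)
Bit 1: prefix='11' -> emit 'h', reset
Bit 2: prefix='1' (no match yet)
Bit 3: prefix='10' -> emit 'j', reset
Bit 4: prefix='0' -> emit 'k', reset
Bit 5: prefix='1' (no match yet)
Bit 6: prefix='10' -> emit 'j', reset
Bit 7: prefix='1' (no match yet)
Bit 8: prefix='10' -> emit 'j', reset
Bit 9: prefix='1' (no match yet)
Bit 10: prefix='10' -> emit 'j', reset
Bit 11: prefix='1' (no match yet)
Bit 12: prefix='11' -> emit 'h', reset

Answer: 5 j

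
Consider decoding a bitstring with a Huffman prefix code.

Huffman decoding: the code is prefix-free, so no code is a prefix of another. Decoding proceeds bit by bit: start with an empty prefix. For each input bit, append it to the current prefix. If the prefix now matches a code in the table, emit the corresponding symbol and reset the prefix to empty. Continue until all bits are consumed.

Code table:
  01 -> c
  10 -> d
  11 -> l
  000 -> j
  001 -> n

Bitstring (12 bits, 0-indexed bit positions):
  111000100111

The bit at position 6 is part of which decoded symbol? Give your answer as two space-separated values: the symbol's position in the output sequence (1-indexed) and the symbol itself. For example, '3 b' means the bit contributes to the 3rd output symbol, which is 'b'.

Bit 0: prefix='1' (no match yet)
Bit 1: prefix='11' -> emit 'l', reset
Bit 2: prefix='1' (no match yet)
Bit 3: prefix='10' -> emit 'd', reset
Bit 4: prefix='0' (no match yet)
Bit 5: prefix='00' (no match yet)
Bit 6: prefix='001' -> emit 'n', reset
Bit 7: prefix='0' (no match yet)
Bit 8: prefix='00' (no match yet)
Bit 9: prefix='001' -> emit 'n', reset
Bit 10: prefix='1' (no match yet)

Answer: 3 n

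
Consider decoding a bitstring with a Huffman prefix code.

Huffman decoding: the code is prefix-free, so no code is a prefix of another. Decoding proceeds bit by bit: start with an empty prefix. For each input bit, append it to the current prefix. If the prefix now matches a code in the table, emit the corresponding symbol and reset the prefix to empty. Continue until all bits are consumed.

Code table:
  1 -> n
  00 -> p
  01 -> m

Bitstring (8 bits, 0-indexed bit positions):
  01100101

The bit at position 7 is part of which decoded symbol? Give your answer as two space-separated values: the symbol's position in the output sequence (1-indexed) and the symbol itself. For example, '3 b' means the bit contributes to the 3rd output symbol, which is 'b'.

Answer: 5 m

Derivation:
Bit 0: prefix='0' (no match yet)
Bit 1: prefix='01' -> emit 'm', reset
Bit 2: prefix='1' -> emit 'n', reset
Bit 3: prefix='0' (no match yet)
Bit 4: prefix='00' -> emit 'p', reset
Bit 5: prefix='1' -> emit 'n', reset
Bit 6: prefix='0' (no match yet)
Bit 7: prefix='01' -> emit 'm', reset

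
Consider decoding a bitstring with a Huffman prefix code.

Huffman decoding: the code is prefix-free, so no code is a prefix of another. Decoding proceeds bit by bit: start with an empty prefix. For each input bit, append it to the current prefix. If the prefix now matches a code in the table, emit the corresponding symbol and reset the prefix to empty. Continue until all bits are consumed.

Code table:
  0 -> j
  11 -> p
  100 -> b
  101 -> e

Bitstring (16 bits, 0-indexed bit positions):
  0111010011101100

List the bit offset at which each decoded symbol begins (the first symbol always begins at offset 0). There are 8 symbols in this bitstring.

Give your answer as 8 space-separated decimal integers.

Answer: 0 1 3 6 7 8 10 13

Derivation:
Bit 0: prefix='0' -> emit 'j', reset
Bit 1: prefix='1' (no match yet)
Bit 2: prefix='11' -> emit 'p', reset
Bit 3: prefix='1' (no match yet)
Bit 4: prefix='10' (no match yet)
Bit 5: prefix='101' -> emit 'e', reset
Bit 6: prefix='0' -> emit 'j', reset
Bit 7: prefix='0' -> emit 'j', reset
Bit 8: prefix='1' (no match yet)
Bit 9: prefix='11' -> emit 'p', reset
Bit 10: prefix='1' (no match yet)
Bit 11: prefix='10' (no match yet)
Bit 12: prefix='101' -> emit 'e', reset
Bit 13: prefix='1' (no match yet)
Bit 14: prefix='10' (no match yet)
Bit 15: prefix='100' -> emit 'b', reset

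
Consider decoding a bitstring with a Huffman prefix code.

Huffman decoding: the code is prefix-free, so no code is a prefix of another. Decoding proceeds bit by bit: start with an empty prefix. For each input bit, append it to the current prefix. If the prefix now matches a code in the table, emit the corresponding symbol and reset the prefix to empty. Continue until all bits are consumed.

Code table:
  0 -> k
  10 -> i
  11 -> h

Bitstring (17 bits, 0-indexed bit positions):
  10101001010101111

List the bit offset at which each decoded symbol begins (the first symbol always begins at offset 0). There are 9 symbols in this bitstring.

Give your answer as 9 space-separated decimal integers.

Answer: 0 2 4 6 7 9 11 13 15

Derivation:
Bit 0: prefix='1' (no match yet)
Bit 1: prefix='10' -> emit 'i', reset
Bit 2: prefix='1' (no match yet)
Bit 3: prefix='10' -> emit 'i', reset
Bit 4: prefix='1' (no match yet)
Bit 5: prefix='10' -> emit 'i', reset
Bit 6: prefix='0' -> emit 'k', reset
Bit 7: prefix='1' (no match yet)
Bit 8: prefix='10' -> emit 'i', reset
Bit 9: prefix='1' (no match yet)
Bit 10: prefix='10' -> emit 'i', reset
Bit 11: prefix='1' (no match yet)
Bit 12: prefix='10' -> emit 'i', reset
Bit 13: prefix='1' (no match yet)
Bit 14: prefix='11' -> emit 'h', reset
Bit 15: prefix='1' (no match yet)
Bit 16: prefix='11' -> emit 'h', reset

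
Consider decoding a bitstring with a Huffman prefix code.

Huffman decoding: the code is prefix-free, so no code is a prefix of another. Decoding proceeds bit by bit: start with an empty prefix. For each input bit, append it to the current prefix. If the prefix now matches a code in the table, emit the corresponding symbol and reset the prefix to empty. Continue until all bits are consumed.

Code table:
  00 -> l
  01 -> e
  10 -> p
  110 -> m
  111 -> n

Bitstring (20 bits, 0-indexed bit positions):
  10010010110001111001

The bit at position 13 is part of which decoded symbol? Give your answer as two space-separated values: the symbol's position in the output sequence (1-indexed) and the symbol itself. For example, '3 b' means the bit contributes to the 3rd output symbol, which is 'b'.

Bit 0: prefix='1' (no match yet)
Bit 1: prefix='10' -> emit 'p', reset
Bit 2: prefix='0' (no match yet)
Bit 3: prefix='01' -> emit 'e', reset
Bit 4: prefix='0' (no match yet)
Bit 5: prefix='00' -> emit 'l', reset
Bit 6: prefix='1' (no match yet)
Bit 7: prefix='10' -> emit 'p', reset
Bit 8: prefix='1' (no match yet)
Bit 9: prefix='11' (no match yet)
Bit 10: prefix='110' -> emit 'm', reset
Bit 11: prefix='0' (no match yet)
Bit 12: prefix='00' -> emit 'l', reset
Bit 13: prefix='1' (no match yet)
Bit 14: prefix='11' (no match yet)
Bit 15: prefix='111' -> emit 'n', reset
Bit 16: prefix='1' (no match yet)
Bit 17: prefix='10' -> emit 'p', reset

Answer: 7 n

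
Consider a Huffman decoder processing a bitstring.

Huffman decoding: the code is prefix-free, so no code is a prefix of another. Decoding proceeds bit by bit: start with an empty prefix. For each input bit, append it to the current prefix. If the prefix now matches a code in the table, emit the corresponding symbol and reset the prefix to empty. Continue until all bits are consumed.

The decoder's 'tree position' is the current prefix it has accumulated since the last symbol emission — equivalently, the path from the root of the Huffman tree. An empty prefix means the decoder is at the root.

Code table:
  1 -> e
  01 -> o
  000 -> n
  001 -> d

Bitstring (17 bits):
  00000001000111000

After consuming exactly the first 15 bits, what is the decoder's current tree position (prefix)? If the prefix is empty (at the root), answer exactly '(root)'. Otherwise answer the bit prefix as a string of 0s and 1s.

Answer: 0

Derivation:
Bit 0: prefix='0' (no match yet)
Bit 1: prefix='00' (no match yet)
Bit 2: prefix='000' -> emit 'n', reset
Bit 3: prefix='0' (no match yet)
Bit 4: prefix='00' (no match yet)
Bit 5: prefix='000' -> emit 'n', reset
Bit 6: prefix='0' (no match yet)
Bit 7: prefix='01' -> emit 'o', reset
Bit 8: prefix='0' (no match yet)
Bit 9: prefix='00' (no match yet)
Bit 10: prefix='000' -> emit 'n', reset
Bit 11: prefix='1' -> emit 'e', reset
Bit 12: prefix='1' -> emit 'e', reset
Bit 13: prefix='1' -> emit 'e', reset
Bit 14: prefix='0' (no match yet)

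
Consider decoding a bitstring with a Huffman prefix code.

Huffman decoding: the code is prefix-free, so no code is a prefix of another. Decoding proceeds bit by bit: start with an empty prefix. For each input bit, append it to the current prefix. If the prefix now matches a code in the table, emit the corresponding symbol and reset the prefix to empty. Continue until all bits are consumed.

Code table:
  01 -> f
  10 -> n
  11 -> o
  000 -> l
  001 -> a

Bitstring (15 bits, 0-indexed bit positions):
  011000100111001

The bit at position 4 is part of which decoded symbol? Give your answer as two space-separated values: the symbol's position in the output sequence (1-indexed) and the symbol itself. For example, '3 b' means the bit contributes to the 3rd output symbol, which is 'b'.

Bit 0: prefix='0' (no match yet)
Bit 1: prefix='01' -> emit 'f', reset
Bit 2: prefix='1' (no match yet)
Bit 3: prefix='10' -> emit 'n', reset
Bit 4: prefix='0' (no match yet)
Bit 5: prefix='00' (no match yet)
Bit 6: prefix='001' -> emit 'a', reset
Bit 7: prefix='0' (no match yet)
Bit 8: prefix='00' (no match yet)

Answer: 3 a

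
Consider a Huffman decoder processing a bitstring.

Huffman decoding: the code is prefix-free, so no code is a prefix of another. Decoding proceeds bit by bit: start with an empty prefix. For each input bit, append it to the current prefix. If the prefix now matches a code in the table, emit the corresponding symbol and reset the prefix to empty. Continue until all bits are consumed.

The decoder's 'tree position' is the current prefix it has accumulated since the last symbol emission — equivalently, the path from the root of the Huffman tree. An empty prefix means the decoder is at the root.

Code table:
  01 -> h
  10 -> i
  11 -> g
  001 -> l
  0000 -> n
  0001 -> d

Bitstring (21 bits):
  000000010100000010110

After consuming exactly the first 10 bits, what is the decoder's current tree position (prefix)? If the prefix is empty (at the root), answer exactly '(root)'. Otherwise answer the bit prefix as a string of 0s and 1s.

Answer: (root)

Derivation:
Bit 0: prefix='0' (no match yet)
Bit 1: prefix='00' (no match yet)
Bit 2: prefix='000' (no match yet)
Bit 3: prefix='0000' -> emit 'n', reset
Bit 4: prefix='0' (no match yet)
Bit 5: prefix='00' (no match yet)
Bit 6: prefix='000' (no match yet)
Bit 7: prefix='0001' -> emit 'd', reset
Bit 8: prefix='0' (no match yet)
Bit 9: prefix='01' -> emit 'h', reset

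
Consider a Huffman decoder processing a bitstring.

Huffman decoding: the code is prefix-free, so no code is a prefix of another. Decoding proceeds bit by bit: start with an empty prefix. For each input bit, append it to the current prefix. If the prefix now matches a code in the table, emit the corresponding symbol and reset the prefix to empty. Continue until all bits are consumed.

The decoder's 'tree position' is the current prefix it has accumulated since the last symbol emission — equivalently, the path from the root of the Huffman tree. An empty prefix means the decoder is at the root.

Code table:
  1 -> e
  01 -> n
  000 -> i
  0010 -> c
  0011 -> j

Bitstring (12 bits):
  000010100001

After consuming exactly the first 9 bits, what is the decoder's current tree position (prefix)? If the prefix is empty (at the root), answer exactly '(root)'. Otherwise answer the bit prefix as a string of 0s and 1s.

Answer: 00

Derivation:
Bit 0: prefix='0' (no match yet)
Bit 1: prefix='00' (no match yet)
Bit 2: prefix='000' -> emit 'i', reset
Bit 3: prefix='0' (no match yet)
Bit 4: prefix='01' -> emit 'n', reset
Bit 5: prefix='0' (no match yet)
Bit 6: prefix='01' -> emit 'n', reset
Bit 7: prefix='0' (no match yet)
Bit 8: prefix='00' (no match yet)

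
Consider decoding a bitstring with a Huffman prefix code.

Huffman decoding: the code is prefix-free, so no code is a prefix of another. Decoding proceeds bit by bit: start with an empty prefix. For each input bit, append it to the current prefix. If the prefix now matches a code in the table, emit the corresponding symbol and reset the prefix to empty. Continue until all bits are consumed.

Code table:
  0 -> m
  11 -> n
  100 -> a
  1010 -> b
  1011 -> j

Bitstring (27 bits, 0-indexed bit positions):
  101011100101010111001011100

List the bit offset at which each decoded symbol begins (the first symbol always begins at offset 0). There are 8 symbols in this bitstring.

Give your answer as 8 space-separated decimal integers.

Bit 0: prefix='1' (no match yet)
Bit 1: prefix='10' (no match yet)
Bit 2: prefix='101' (no match yet)
Bit 3: prefix='1010' -> emit 'b', reset
Bit 4: prefix='1' (no match yet)
Bit 5: prefix='11' -> emit 'n', reset
Bit 6: prefix='1' (no match yet)
Bit 7: prefix='10' (no match yet)
Bit 8: prefix='100' -> emit 'a', reset
Bit 9: prefix='1' (no match yet)
Bit 10: prefix='10' (no match yet)
Bit 11: prefix='101' (no match yet)
Bit 12: prefix='1010' -> emit 'b', reset
Bit 13: prefix='1' (no match yet)
Bit 14: prefix='10' (no match yet)
Bit 15: prefix='101' (no match yet)
Bit 16: prefix='1011' -> emit 'j', reset
Bit 17: prefix='1' (no match yet)
Bit 18: prefix='10' (no match yet)
Bit 19: prefix='100' -> emit 'a', reset
Bit 20: prefix='1' (no match yet)
Bit 21: prefix='10' (no match yet)
Bit 22: prefix='101' (no match yet)
Bit 23: prefix='1011' -> emit 'j', reset
Bit 24: prefix='1' (no match yet)
Bit 25: prefix='10' (no match yet)
Bit 26: prefix='100' -> emit 'a', reset

Answer: 0 4 6 9 13 17 20 24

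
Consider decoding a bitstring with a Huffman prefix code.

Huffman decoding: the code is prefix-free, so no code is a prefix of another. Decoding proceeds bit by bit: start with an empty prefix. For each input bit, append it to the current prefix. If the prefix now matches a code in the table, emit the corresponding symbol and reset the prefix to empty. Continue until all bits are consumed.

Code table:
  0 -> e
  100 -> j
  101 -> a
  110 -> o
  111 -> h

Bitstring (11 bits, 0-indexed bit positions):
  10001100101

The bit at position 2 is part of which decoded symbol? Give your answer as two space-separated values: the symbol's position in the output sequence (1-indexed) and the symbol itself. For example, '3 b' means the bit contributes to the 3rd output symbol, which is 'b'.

Bit 0: prefix='1' (no match yet)
Bit 1: prefix='10' (no match yet)
Bit 2: prefix='100' -> emit 'j', reset
Bit 3: prefix='0' -> emit 'e', reset
Bit 4: prefix='1' (no match yet)
Bit 5: prefix='11' (no match yet)
Bit 6: prefix='110' -> emit 'o', reset

Answer: 1 j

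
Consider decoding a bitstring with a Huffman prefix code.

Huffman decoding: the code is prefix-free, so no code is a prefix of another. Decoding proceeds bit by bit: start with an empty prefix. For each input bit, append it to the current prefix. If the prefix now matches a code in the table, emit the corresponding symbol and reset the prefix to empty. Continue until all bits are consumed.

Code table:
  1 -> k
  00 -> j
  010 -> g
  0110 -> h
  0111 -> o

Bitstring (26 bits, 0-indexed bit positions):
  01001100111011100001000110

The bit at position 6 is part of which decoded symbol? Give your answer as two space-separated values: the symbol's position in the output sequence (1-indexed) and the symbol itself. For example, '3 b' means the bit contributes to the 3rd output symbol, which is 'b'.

Bit 0: prefix='0' (no match yet)
Bit 1: prefix='01' (no match yet)
Bit 2: prefix='010' -> emit 'g', reset
Bit 3: prefix='0' (no match yet)
Bit 4: prefix='01' (no match yet)
Bit 5: prefix='011' (no match yet)
Bit 6: prefix='0110' -> emit 'h', reset
Bit 7: prefix='0' (no match yet)
Bit 8: prefix='01' (no match yet)
Bit 9: prefix='011' (no match yet)
Bit 10: prefix='0111' -> emit 'o', reset

Answer: 2 h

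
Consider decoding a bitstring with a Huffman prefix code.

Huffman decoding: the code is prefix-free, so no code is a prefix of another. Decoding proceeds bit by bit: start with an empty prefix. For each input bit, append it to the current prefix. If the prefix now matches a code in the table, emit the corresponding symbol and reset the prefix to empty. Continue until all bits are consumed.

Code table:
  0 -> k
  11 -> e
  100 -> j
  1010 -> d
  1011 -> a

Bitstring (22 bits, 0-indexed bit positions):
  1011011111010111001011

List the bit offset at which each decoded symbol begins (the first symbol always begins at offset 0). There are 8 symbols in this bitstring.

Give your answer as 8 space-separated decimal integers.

Answer: 0 4 5 7 9 13 15 18

Derivation:
Bit 0: prefix='1' (no match yet)
Bit 1: prefix='10' (no match yet)
Bit 2: prefix='101' (no match yet)
Bit 3: prefix='1011' -> emit 'a', reset
Bit 4: prefix='0' -> emit 'k', reset
Bit 5: prefix='1' (no match yet)
Bit 6: prefix='11' -> emit 'e', reset
Bit 7: prefix='1' (no match yet)
Bit 8: prefix='11' -> emit 'e', reset
Bit 9: prefix='1' (no match yet)
Bit 10: prefix='10' (no match yet)
Bit 11: prefix='101' (no match yet)
Bit 12: prefix='1010' -> emit 'd', reset
Bit 13: prefix='1' (no match yet)
Bit 14: prefix='11' -> emit 'e', reset
Bit 15: prefix='1' (no match yet)
Bit 16: prefix='10' (no match yet)
Bit 17: prefix='100' -> emit 'j', reset
Bit 18: prefix='1' (no match yet)
Bit 19: prefix='10' (no match yet)
Bit 20: prefix='101' (no match yet)
Bit 21: prefix='1011' -> emit 'a', reset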